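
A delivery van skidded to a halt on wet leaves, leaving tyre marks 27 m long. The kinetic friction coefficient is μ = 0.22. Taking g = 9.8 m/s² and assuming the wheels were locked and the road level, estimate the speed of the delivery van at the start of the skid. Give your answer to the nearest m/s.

Initial speed ≈ 11 m/s

Deceleration a = μg = 0.22 × 9.8 = 2.156 m/s².
v = √(2a·d) = √(2 × 2.156 × 27) = √116.424 = 10.7900 m/s.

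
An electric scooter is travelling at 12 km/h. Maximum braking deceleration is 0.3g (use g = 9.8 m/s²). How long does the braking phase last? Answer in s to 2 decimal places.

Braking time ≈ 1.13 s

12 km/h ÷ 3.6 = 3.3333 m/s.
a = 0.3 × 9.8 = 2.940 m/s².
Braking time = v/a = 3.3333 / 2.940 = 1.134 s.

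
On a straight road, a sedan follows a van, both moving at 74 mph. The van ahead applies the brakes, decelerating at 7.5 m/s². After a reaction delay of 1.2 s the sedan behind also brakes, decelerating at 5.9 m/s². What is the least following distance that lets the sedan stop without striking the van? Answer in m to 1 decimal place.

74 mph × 0.44704 = 33.0810 m/s.
Leader travels v²/(2a_L) = 1094.353 / 15.000 = 72.957 m before stopping.
Follower covers v·t_r = 33.0810 × 1.2 = 39.697 m while reacting, then v²/(2a_F) = 1094.353 / 11.800 = 92.742 m while braking, for a total of 39.697 + 92.742 = 132.439 m.
Since a_F ≤ a_L and the follower starts braking later, the follower is never slower than the leader, so the closest approach is when both have stopped.
Minimum gap = 132.439 − 72.957 = 59.482 m.

Minimum gap ≈ 59.5 m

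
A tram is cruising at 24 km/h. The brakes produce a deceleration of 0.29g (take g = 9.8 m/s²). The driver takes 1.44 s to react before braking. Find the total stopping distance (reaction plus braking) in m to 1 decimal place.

24 km/h ÷ 3.6 = 6.6667 m/s.
a = 0.29 × 9.8 = 2.842 m/s².
Reaction distance = v·t_r = 6.6667 × 1.44 = 9.600 m.
Braking distance = v²/(2a) = 6.6667² / (2 × 2.842) = 44.445 / 5.684 = 7.819 m.
Total = 9.600 + 7.819 = 17.419 m.

Total stopping distance ≈ 17.4 m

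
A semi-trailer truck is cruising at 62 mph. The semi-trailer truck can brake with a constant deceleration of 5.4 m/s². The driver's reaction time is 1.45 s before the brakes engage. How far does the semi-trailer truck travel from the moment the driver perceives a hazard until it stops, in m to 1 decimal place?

Total stopping distance ≈ 111.3 m

62 mph × 0.44704 = 27.7165 m/s.
Reaction distance = v·t_r = 27.7165 × 1.45 = 40.189 m.
Braking distance = v²/(2a) = 27.7165² / (2 × 5.400) = 768.204 / 10.800 = 71.130 m.
Total = 40.189 + 71.130 = 111.319 m.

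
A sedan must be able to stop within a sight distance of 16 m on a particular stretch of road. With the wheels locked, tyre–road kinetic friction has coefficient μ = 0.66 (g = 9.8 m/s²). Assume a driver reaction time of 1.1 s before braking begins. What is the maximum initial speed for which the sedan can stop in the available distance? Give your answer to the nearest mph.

Maximum speed ≈ 20 mph

a = μg = 0.66 × 9.8 = 6.468 m/s².
Stopping distance: v·t_r + v²/(2a) = 16 with t_r = 1.1 s and a = 6.468 m/s².
So v² + 14.230 v − 206.98 = 0.
Positive root: v = −a·t_r + √((a·t_r)² + 2a·d) = −7.115 + √(50.623 + 206.98) = 8.9350 m/s.
8.9350 m/s ÷ 0.44704 = 19.987 mph.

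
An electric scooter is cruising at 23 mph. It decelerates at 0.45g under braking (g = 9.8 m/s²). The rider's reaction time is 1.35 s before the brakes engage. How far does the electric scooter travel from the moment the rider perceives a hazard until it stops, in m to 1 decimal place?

Total stopping distance ≈ 25.9 m

23 mph × 0.44704 = 10.2819 m/s.
a = 0.45 × 9.8 = 4.410 m/s².
Reaction distance = v·t_r = 10.2819 × 1.35 = 13.881 m.
Braking distance = v²/(2a) = 10.2819² / (2 × 4.410) = 105.717 / 8.820 = 11.986 m.
Total = 13.881 + 11.986 = 25.867 m.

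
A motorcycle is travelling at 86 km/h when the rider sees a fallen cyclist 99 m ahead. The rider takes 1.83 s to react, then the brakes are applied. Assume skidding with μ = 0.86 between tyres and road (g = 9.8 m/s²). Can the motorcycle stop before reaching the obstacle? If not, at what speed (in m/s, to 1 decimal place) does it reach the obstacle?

86 km/h ÷ 3.6 = 23.8889 m/s.
a = μg = 0.86 × 9.8 = 8.428 m/s².
Reaction distance = 23.8889 × 1.83 = 43.717 m.
Braking distance = v²/(2a) = 570.680 / 16.856 = 33.856 m.
Total stopping distance = 43.717 + 33.856 = 77.573 m, vs 99 m available — it stops with 99 − 77.573 = 21.427 m to spare.

Yes — it stops about 21.4 m short of the obstacle, so it never reaches it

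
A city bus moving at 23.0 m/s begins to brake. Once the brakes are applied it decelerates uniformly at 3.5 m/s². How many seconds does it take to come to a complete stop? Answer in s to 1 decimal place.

Braking time = v/a = 23.0000 / 3.500 = 6.571 s.

Braking time ≈ 6.6 s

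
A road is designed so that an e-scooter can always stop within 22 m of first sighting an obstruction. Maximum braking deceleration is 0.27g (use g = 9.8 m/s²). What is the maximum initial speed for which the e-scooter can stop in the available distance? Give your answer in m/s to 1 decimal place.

Maximum speed ≈ 10.8 m/s

a = 0.27 × 9.8 = 2.646 m/s².
v²/(2a) = d ⇒ v = √(2 × 2.646 × 22) = √116.42 = 10.7898 m/s.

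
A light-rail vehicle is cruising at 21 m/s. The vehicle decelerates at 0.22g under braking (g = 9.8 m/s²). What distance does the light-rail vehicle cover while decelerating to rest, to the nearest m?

Braking distance ≈ 102 m

a = 0.22 × 9.8 = 2.156 m/s².
Braking distance = v²/(2a) = 21.0000² / (2 × 2.156) = 441.000 / 4.312 = 102.273 m.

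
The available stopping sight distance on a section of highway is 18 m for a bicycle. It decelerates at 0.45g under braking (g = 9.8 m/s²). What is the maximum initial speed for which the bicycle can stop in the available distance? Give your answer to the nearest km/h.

a = 0.45 × 9.8 = 4.410 m/s².
v²/(2a) = d ⇒ v = √(2 × 4.410 × 18) = √158.76 = 12.6000 m/s.
12.6000 m/s × 3.6 = 45.360 km/h.

Maximum speed ≈ 45 km/h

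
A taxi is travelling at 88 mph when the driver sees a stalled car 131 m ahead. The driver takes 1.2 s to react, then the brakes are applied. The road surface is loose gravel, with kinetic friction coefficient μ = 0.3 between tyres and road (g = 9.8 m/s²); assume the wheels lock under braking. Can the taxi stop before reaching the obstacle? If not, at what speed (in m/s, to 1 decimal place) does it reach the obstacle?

No — it strikes the obstacle at 32.5 m/s

88 mph × 0.44704 = 39.3395 m/s.
a = μg = 0.3 × 9.8 = 2.940 m/s².
Reaction distance = 39.3395 × 1.2 = 47.207 m.
Braking distance needed to stop: v²/(2a) = 1547.596 / 5.880 = 263.197 m, so total needed = 47.207 + 263.197 = 310.404 m > 131 m — it cannot stop.
Distance remaining when braking begins: 131 − 47.207 = 83.793 m.
v² = v₀² − 2a·d = 1547.596 − 2 × 2.940 × 83.793 = 1054.893 m²/s².
v = √1054.893 = 32.479 m/s.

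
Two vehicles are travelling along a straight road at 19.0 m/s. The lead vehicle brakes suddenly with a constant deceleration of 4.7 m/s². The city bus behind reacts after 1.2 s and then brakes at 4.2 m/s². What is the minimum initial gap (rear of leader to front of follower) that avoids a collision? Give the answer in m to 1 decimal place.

Leader travels v²/(2a_L) = 361.000 / 9.400 = 38.404 m before stopping.
Follower covers v·t_r = 19.0000 × 1.2 = 22.800 m while reacting, then v²/(2a_F) = 361.000 / 8.400 = 42.976 m while braking, for a total of 22.800 + 42.976 = 65.776 m.
Since a_F ≤ a_L and the follower starts braking later, the follower is never slower than the leader, so the closest approach is when both have stopped.
Minimum gap = 65.776 − 38.404 = 27.372 m.

Minimum gap ≈ 27.4 m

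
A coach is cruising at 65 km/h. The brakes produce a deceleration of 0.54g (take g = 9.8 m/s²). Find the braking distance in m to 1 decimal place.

Braking distance ≈ 30.8 m

65 km/h ÷ 3.6 = 18.0556 m/s.
a = 0.54 × 9.8 = 5.292 m/s².
Braking distance = v²/(2a) = 18.0556² / (2 × 5.292) = 326.005 / 10.584 = 30.802 m.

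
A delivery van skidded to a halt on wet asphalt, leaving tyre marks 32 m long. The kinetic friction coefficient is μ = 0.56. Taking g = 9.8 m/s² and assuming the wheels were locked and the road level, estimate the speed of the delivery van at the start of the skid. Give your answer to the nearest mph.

Initial speed ≈ 42 mph

Deceleration a = μg = 0.56 × 9.8 = 5.488 m/s².
v = √(2a·d) = √(2 × 5.488 × 32) = √351.232 = 18.7412 m/s.
= 18.7412 ÷ 0.44704 = 41.923 mph.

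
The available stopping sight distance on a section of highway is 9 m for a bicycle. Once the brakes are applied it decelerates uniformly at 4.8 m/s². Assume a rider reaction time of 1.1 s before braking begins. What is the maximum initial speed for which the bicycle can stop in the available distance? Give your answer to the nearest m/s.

Maximum speed ≈ 5 m/s

Stopping distance: v·t_r + v²/(2a) = 9 with t_r = 1.1 s and a = 4.800 m/s².
So v² + 10.560 v − 86.40 = 0.
Positive root: v = −a·t_r + √((a·t_r)² + 2a·d) = −5.280 + √(27.878 + 86.40) = 5.4101 m/s.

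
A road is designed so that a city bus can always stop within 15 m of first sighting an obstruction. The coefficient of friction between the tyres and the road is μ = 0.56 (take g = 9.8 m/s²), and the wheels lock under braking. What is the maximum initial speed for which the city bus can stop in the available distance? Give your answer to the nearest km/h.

a = μg = 0.56 × 9.8 = 5.488 m/s².
v²/(2a) = d ⇒ v = √(2 × 5.488 × 15) = √164.64 = 12.8312 m/s.
12.8312 m/s × 3.6 = 46.192 km/h.

Maximum speed ≈ 46 km/h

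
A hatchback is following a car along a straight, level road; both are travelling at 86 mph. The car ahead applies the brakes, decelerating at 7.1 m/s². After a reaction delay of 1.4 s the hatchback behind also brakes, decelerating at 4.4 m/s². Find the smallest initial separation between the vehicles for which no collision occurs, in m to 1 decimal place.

Minimum gap ≈ 117.7 m

86 mph × 0.44704 = 38.4454 m/s.
Leader travels v²/(2a_L) = 1478.049 / 14.200 = 104.088 m before stopping.
Follower covers v·t_r = 38.4454 × 1.4 = 53.824 m while reacting, then v²/(2a_F) = 1478.049 / 8.800 = 167.960 m while braking, for a total of 53.824 + 167.960 = 221.784 m.
Since a_F ≤ a_L and the follower starts braking later, the follower is never slower than the leader, so the closest approach is when both have stopped.
Minimum gap = 221.784 − 104.088 = 117.696 m.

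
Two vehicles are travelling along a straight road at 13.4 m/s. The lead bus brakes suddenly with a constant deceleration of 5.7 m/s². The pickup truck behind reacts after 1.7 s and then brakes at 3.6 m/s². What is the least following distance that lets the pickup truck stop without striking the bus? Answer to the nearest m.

Leader travels v²/(2a_L) = 179.560 / 11.400 = 15.751 m before stopping.
Follower covers v·t_r = 13.4000 × 1.7 = 22.780 m while reacting, then v²/(2a_F) = 179.560 / 7.200 = 24.939 m while braking, for a total of 22.780 + 24.939 = 47.719 m.
Since a_F ≤ a_L and the follower starts braking later, the follower is never slower than the leader, so the closest approach is when both have stopped.
Minimum gap = 47.719 − 15.751 = 31.968 m.

Minimum gap ≈ 32 m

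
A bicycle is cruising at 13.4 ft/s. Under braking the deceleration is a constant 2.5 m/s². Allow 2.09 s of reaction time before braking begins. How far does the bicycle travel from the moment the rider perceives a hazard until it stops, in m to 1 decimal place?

13.4 ft/s × 0.3048 = 4.0843 m/s.
Reaction distance = v·t_r = 4.0843 × 2.09 = 8.536 m.
Braking distance = v²/(2a) = 4.0843² / (2 × 2.500) = 16.682 / 5.000 = 3.336 m.
Total = 8.536 + 3.336 = 11.872 m.

Total stopping distance ≈ 11.9 m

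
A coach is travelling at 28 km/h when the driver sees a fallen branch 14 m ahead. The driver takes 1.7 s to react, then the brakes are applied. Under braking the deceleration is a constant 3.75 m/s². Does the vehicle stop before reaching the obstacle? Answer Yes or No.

28 km/h ÷ 3.6 = 7.7778 m/s.
Reaction distance = 7.7778 × 1.7 = 13.222 m.
Braking distance = v²/(2a) = 60.494 / 7.500 = 8.066 m.
Total stopping distance = 13.222 + 8.066 = 21.288 m, vs 14 m available — it cannot stop in time and overshoots by 21.288 − 14 = 7.288 m.

No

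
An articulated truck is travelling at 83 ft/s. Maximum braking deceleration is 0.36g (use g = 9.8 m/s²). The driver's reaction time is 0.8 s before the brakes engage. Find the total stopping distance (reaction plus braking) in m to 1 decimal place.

83 ft/s × 0.3048 = 25.2984 m/s.
a = 0.36 × 9.8 = 3.528 m/s².
Reaction distance = v·t_r = 25.2984 × 0.8 = 20.239 m.
Braking distance = v²/(2a) = 25.2984² / (2 × 3.528) = 640.009 / 7.056 = 90.704 m.
Total = 20.239 + 90.704 = 110.943 m.

Total stopping distance ≈ 110.9 m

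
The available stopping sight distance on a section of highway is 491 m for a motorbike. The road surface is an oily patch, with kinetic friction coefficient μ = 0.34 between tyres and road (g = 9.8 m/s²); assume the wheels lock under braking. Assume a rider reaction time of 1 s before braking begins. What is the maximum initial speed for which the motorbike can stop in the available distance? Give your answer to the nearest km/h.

Maximum speed ≈ 194 km/h

a = μg = 0.34 × 9.8 = 3.332 m/s².
Stopping distance: v·t_r + v²/(2a) = 491 with t_r = 1 s and a = 3.332 m/s².
So v² + 6.664 v − 3272.02 = 0.
Positive root: v = −a·t_r + √((a·t_r)² + 2a·d) = −3.332 + √(11.102 + 3272.02) = 53.9665 m/s.
53.9665 m/s × 3.6 = 194.279 km/h.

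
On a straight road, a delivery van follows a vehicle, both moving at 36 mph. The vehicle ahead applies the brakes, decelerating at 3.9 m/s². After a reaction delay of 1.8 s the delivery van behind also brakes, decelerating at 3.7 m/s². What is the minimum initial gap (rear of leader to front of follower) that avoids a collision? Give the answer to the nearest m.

36 mph × 0.44704 = 16.0934 m/s.
Leader travels v²/(2a_L) = 258.998 / 7.800 = 33.205 m before stopping.
Follower covers v·t_r = 16.0934 × 1.8 = 28.968 m while reacting, then v²/(2a_F) = 258.998 / 7.400 = 35.000 m while braking, for a total of 28.968 + 35.000 = 63.968 m.
Since a_F ≤ a_L and the follower starts braking later, the follower is never slower than the leader, so the closest approach is when both have stopped.
Minimum gap = 63.968 − 33.205 = 30.763 m.

Minimum gap ≈ 31 m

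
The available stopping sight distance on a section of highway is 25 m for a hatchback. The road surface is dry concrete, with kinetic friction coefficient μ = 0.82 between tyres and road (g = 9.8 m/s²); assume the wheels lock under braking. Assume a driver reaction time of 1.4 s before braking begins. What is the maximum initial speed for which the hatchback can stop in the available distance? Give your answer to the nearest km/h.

a = μg = 0.82 × 9.8 = 8.036 m/s².
Stopping distance: v·t_r + v²/(2a) = 25 with t_r = 1.4 s and a = 8.036 m/s².
So v² + 22.501 v − 401.80 = 0.
Positive root: v = −a·t_r + √((a·t_r)² + 2a·d) = −11.250 + √(126.562 + 401.80) = 11.7361 m/s.
11.7361 m/s × 3.6 = 42.250 km/h.

Maximum speed ≈ 42 km/h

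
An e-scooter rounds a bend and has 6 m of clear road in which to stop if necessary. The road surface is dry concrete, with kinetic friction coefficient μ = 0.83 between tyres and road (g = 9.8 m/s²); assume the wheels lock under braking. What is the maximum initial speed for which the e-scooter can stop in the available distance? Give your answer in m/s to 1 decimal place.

Maximum speed ≈ 9.9 m/s

a = μg = 0.83 × 9.8 = 8.134 m/s².
v²/(2a) = d ⇒ v = √(2 × 8.134 × 6) = √97.61 = 9.8798 m/s.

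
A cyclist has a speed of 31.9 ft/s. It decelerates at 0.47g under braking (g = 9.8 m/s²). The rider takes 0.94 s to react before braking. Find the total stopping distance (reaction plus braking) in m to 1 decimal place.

Total stopping distance ≈ 19.4 m

31.9 ft/s × 0.3048 = 9.7231 m/s.
a = 0.47 × 9.8 = 4.606 m/s².
Reaction distance = v·t_r = 9.7231 × 0.94 = 9.140 m.
Braking distance = v²/(2a) = 9.7231² / (2 × 4.606) = 94.539 / 9.212 = 10.263 m.
Total = 9.140 + 10.263 = 19.403 m.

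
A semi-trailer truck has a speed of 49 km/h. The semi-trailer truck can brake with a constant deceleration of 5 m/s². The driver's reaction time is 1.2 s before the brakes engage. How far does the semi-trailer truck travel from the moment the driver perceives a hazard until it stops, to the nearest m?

49 km/h ÷ 3.6 = 13.6111 m/s.
Reaction distance = v·t_r = 13.6111 × 1.2 = 16.333 m.
Braking distance = v²/(2a) = 13.6111² / (2 × 5.000) = 185.262 / 10.000 = 18.526 m.
Total = 16.333 + 18.526 = 34.859 m.

Total stopping distance ≈ 35 m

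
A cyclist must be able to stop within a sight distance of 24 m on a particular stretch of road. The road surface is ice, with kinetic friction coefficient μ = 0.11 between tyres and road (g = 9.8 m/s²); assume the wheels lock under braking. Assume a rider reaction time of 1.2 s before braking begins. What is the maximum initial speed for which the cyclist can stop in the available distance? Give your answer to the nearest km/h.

a = μg = 0.11 × 9.8 = 1.078 m/s².
Stopping distance: v·t_r + v²/(2a) = 24 with t_r = 1.2 s and a = 1.078 m/s².
So v² + 2.587 v − 51.74 = 0.
Positive root: v = −a·t_r + √((a·t_r)² + 2a·d) = −1.294 + √(1.674 + 51.74) = 6.0145 m/s.
6.0145 m/s × 3.6 = 21.652 km/h.

Maximum speed ≈ 22 km/h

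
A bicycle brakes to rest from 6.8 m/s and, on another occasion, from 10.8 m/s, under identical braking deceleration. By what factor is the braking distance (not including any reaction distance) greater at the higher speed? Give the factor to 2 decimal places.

Factor ≈ 2.52

Braking distance d = v²/(2a), so with a fixed, d ∝ v².
Factor = (10.8/6.8)² = 1.5882² = 2.5224.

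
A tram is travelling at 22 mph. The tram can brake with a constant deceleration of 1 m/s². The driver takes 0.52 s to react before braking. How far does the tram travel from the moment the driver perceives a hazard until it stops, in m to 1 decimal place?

Total stopping distance ≈ 53.5 m

22 mph × 0.44704 = 9.8349 m/s.
Reaction distance = v·t_r = 9.8349 × 0.52 = 5.114 m.
Braking distance = v²/(2a) = 9.8349² / (2 × 1.000) = 96.725 / 2.000 = 48.362 m.
Total = 5.114 + 48.362 = 53.476 m.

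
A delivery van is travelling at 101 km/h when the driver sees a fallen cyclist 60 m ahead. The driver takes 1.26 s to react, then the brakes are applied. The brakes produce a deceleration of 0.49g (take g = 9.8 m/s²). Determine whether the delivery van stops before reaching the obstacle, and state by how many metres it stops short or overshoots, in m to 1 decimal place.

No — it overshoots by 57.3 m

101 km/h ÷ 3.6 = 28.0556 m/s.
a = 0.49 × 9.8 = 4.802 m/s².
Reaction distance = 28.0556 × 1.26 = 35.350 m.
Braking distance = v²/(2a) = 787.117 / 9.604 = 81.957 m.
Total stopping distance = 35.350 + 81.957 = 117.307 m, vs 60 m available — it cannot stop in time and overshoots by 117.307 − 60 = 57.307 m.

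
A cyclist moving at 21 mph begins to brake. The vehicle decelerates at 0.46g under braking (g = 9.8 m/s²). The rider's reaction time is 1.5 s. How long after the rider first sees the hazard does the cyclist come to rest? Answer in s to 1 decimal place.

21 mph × 0.44704 = 9.3878 m/s.
a = 0.46 × 9.8 = 4.508 m/s².
Braking time = v/a = 9.3878 / 4.508 = 2.082 s.
Total = 1.5 + 2.082 = 3.582 s.

Total time ≈ 3.6 s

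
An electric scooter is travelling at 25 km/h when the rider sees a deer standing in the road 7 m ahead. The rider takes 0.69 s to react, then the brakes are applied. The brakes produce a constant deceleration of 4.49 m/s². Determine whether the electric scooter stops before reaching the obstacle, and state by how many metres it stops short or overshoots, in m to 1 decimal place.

No — it overshoots by 3.2 m

25 km/h ÷ 3.6 = 6.9444 m/s.
Reaction distance = 6.9444 × 0.69 = 4.792 m.
Braking distance = v²/(2a) = 48.225 / 8.980 = 5.370 m.
Total stopping distance = 4.792 + 5.370 = 10.162 m, vs 7 m available — it cannot stop in time and overshoots by 10.162 − 7 = 3.162 m.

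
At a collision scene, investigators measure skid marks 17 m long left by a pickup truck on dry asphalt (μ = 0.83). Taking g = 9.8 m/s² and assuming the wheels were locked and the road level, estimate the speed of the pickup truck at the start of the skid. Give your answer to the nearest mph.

Deceleration a = μg = 0.83 × 9.8 = 8.134 m/s².
v = √(2a·d) = √(2 × 8.134 × 17) = √276.556 = 16.6300 m/s.
= 16.6300 ÷ 0.44704 = 37.200 mph.

Initial speed ≈ 37 mph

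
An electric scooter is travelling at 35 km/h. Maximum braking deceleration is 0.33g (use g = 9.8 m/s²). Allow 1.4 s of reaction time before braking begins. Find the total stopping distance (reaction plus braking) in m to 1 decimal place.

Total stopping distance ≈ 28.2 m

35 km/h ÷ 3.6 = 9.7222 m/s.
a = 0.33 × 9.8 = 3.234 m/s².
Reaction distance = v·t_r = 9.7222 × 1.4 = 13.611 m.
Braking distance = v²/(2a) = 9.7222² / (2 × 3.234) = 94.521 / 6.468 = 14.614 m.
Total = 13.611 + 14.614 = 28.225 m.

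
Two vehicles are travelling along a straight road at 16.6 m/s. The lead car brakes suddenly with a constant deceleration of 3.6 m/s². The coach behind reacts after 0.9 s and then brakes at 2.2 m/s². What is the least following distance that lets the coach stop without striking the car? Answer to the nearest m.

Leader travels v²/(2a_L) = 275.560 / 7.200 = 38.272 m before stopping.
Follower covers v·t_r = 16.6000 × 0.9 = 14.940 m while reacting, then v²/(2a_F) = 275.560 / 4.400 = 62.627 m while braking, for a total of 14.940 + 62.627 = 77.567 m.
Since a_F ≤ a_L and the follower starts braking later, the follower is never slower than the leader, so the closest approach is when both have stopped.
Minimum gap = 77.567 − 38.272 = 39.295 m.

Minimum gap ≈ 39 m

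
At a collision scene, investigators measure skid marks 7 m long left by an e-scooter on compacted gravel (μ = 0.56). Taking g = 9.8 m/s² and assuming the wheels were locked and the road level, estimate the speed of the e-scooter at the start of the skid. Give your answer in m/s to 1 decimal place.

Initial speed ≈ 8.8 m/s

Deceleration a = μg = 0.56 × 9.8 = 5.488 m/s².
v = √(2a·d) = √(2 × 5.488 × 7) = √76.832 = 8.7654 m/s.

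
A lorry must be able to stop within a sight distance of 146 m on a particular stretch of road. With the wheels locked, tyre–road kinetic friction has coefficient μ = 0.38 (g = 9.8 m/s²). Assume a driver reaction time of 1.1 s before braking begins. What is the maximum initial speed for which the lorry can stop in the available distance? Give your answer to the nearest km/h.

a = μg = 0.38 × 9.8 = 3.724 m/s².
Stopping distance: v·t_r + v²/(2a) = 146 with t_r = 1.1 s and a = 3.724 m/s².
So v² + 8.193 v − 1087.41 = 0.
Positive root: v = −a·t_r + √((a·t_r)² + 2a·d) = −4.096 + √(16.777 + 1087.41) = 29.1333 m/s.
29.1333 m/s × 3.6 = 104.880 km/h.

Maximum speed ≈ 105 km/h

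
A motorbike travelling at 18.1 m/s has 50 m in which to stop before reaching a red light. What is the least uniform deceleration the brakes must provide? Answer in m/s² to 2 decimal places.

v² = 2a·d ⇒ a = v²/(2d) = 18.1000² / (2 × 50.000) = 327.610 / 100.000 = 3.2761 m/s².

Required deceleration ≈ 3.28 m/s²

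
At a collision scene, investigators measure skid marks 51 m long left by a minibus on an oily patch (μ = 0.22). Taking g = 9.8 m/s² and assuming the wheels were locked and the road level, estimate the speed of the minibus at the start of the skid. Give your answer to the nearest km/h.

Initial speed ≈ 53 km/h

Deceleration a = μg = 0.22 × 9.8 = 2.156 m/s².
v = √(2a·d) = √(2 × 2.156 × 51) = √219.912 = 14.8294 m/s.
= 14.8294 × 3.6 = 53.386 km/h.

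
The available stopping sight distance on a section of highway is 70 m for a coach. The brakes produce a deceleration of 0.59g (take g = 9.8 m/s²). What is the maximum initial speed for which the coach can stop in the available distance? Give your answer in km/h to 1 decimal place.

Maximum speed ≈ 102.4 km/h

a = 0.59 × 9.8 = 5.782 m/s².
v²/(2a) = d ⇒ v = √(2 × 5.782 × 70) = √809.48 = 28.4514 m/s.
28.4514 m/s × 3.6 = 102.425 km/h.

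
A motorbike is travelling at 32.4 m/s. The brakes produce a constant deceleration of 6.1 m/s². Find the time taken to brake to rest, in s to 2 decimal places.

Braking time = v/a = 32.4000 / 6.100 = 5.311 s.

Braking time ≈ 5.31 s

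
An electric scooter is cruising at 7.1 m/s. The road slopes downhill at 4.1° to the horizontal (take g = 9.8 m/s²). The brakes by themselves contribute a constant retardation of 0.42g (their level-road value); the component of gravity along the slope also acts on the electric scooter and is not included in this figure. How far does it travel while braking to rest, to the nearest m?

Braking distance ≈ 7 m

a = 0.42 × 9.8 = 4.116 m/s².
Gravity along the downhill slope reduces the braking deceleration: a_eff = 4.116 − 9.8·sin 4.1° = 4.116 − 0.701 = 3.415 m/s².
Braking distance = v²/(2a) = 7.1000² / (2 × 3.415) = 50.410 / 6.830 = 7.381 m.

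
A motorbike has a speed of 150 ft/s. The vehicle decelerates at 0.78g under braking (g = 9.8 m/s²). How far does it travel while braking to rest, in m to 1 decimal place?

150 ft/s × 0.3048 = 45.7200 m/s.
a = 0.78 × 9.8 = 7.644 m/s².
Braking distance = v²/(2a) = 45.7200² / (2 × 7.644) = 2090.318 / 15.288 = 136.729 m.

Braking distance ≈ 136.7 m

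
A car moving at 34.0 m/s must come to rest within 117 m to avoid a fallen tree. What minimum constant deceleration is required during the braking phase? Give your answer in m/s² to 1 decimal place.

Required deceleration ≈ 4.9 m/s²

v² = 2a·d ⇒ a = v²/(2d) = 34.0000² / (2 × 117.000) = 1156.000 / 234.000 = 4.9402 m/s².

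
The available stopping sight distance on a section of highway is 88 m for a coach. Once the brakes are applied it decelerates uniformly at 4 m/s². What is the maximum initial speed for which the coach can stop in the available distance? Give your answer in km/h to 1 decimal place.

v²/(2a) = d ⇒ v = √(2 × 4.000 × 88) = √704.00 = 26.5330 m/s.
26.5330 m/s × 3.6 = 95.519 km/h.

Maximum speed ≈ 95.5 km/h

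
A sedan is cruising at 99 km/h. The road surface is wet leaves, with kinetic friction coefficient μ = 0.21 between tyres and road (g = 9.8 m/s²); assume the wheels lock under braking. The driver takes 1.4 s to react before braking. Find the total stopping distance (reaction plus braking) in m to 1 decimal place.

99 km/h ÷ 3.6 = 27.5000 m/s.
a = μg = 0.21 × 9.8 = 2.058 m/s².
Reaction distance = v·t_r = 27.5000 × 1.4 = 38.500 m.
Braking distance = v²/(2a) = 27.5000² / (2 × 2.058) = 756.250 / 4.116 = 183.734 m.
Total = 38.500 + 183.734 = 222.234 m.

Total stopping distance ≈ 222.2 m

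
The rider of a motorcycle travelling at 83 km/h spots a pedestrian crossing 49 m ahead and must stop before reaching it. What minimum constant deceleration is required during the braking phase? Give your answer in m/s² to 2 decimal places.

83 km/h ÷ 3.6 = 23.0556 m/s.
v² = 2a·d ⇒ a = v²/(2d) = 23.0556² / (2 × 49.000) = 531.561 / 98.000 = 5.4241 m/s².

Required deceleration ≈ 5.42 m/s²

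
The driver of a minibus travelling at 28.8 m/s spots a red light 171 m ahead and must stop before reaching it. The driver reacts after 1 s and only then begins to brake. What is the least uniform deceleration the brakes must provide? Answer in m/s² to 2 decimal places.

Distance covered during reaction = 28.8000 × 1 = 28.800 m.
Distance available for braking: 171 − 28.800 = 142.200 m.
v² = 2a·d ⇒ a = v²/(2d) = 28.8000² / (2 × 142.200) = 829.440 / 284.400 = 2.9165 m/s².

Required deceleration ≈ 2.92 m/s²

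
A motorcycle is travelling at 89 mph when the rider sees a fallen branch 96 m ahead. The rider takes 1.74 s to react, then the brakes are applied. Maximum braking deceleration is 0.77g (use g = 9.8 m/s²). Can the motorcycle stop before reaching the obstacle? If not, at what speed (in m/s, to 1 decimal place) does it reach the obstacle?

No — it strikes the obstacle at 34.3 m/s

89 mph × 0.44704 = 39.7866 m/s.
a = 0.77 × 9.8 = 7.546 m/s².
Reaction distance = 39.7866 × 1.74 = 69.229 m.
Braking distance needed to stop: v²/(2a) = 1582.974 / 15.092 = 104.888 m, so total needed = 69.229 + 104.888 = 174.117 m > 96 m — it cannot stop.
Distance remaining when braking begins: 96 − 69.229 = 26.771 m.
v² = v₀² − 2a·d = 1582.974 − 2 × 7.546 × 26.771 = 1178.946 m²/s².
v = √1178.946 = 34.336 m/s.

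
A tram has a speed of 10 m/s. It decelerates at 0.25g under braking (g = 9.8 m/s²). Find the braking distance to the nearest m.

Braking distance ≈ 20 m

a = 0.25 × 9.8 = 2.450 m/s².
Braking distance = v²/(2a) = 10.0000² / (2 × 2.450) = 100.000 / 4.900 = 20.408 m.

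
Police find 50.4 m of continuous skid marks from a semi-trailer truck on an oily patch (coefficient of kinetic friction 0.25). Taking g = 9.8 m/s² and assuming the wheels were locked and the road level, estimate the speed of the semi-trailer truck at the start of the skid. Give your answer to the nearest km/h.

Initial speed ≈ 57 km/h

Deceleration a = μg = 0.25 × 9.8 = 2.450 m/s².
v = √(2a·d) = √(2 × 2.450 × 50.4) = √246.960 = 15.7150 m/s.
= 15.7150 × 3.6 = 56.574 km/h.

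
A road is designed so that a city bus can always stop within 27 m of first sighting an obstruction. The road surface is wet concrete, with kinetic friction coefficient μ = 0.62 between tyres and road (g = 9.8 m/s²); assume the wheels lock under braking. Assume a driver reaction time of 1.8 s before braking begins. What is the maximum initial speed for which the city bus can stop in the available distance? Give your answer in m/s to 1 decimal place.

Maximum speed ≈ 10.2 m/s

a = μg = 0.62 × 9.8 = 6.076 m/s².
Stopping distance: v·t_r + v²/(2a) = 27 with t_r = 1.8 s and a = 6.076 m/s².
So v² + 21.874 v − 328.10 = 0.
Positive root: v = −a·t_r + √((a·t_r)² + 2a·d) = −10.937 + √(119.618 + 328.10) = 10.2223 m/s.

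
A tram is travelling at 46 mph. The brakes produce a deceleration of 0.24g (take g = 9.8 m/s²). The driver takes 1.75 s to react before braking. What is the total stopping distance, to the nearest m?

Total stopping distance ≈ 126 m

46 mph × 0.44704 = 20.5638 m/s.
a = 0.24 × 9.8 = 2.352 m/s².
Reaction distance = v·t_r = 20.5638 × 1.75 = 35.987 m.
Braking distance = v²/(2a) = 20.5638² / (2 × 2.352) = 422.870 / 4.704 = 89.896 m.
Total = 35.987 + 89.896 = 125.883 m.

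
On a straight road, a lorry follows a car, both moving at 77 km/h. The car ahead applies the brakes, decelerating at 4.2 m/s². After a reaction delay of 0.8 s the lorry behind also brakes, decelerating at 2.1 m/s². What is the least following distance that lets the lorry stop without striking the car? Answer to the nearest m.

77 km/h ÷ 3.6 = 21.3889 m/s.
Leader travels v²/(2a_L) = 457.485 / 8.400 = 54.462 m before stopping.
Follower covers v·t_r = 21.3889 × 0.8 = 17.111 m while reacting, then v²/(2a_F) = 457.485 / 4.200 = 108.925 m while braking, for a total of 17.111 + 108.925 = 126.036 m.
Since a_F ≤ a_L and the follower starts braking later, the follower is never slower than the leader, so the closest approach is when both have stopped.
Minimum gap = 126.036 − 54.462 = 71.574 m.

Minimum gap ≈ 72 m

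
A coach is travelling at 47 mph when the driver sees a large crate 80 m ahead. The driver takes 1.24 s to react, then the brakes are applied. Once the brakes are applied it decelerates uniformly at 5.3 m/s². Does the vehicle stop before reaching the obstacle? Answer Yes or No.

47 mph × 0.44704 = 21.0109 m/s.
Reaction distance = 21.0109 × 1.24 = 26.054 m.
Braking distance = v²/(2a) = 441.458 / 10.600 = 41.647 m.
Total stopping distance = 26.054 + 41.647 = 67.701 m, vs 80 m available — it stops with 80 − 67.701 = 12.299 m to spare.

Yes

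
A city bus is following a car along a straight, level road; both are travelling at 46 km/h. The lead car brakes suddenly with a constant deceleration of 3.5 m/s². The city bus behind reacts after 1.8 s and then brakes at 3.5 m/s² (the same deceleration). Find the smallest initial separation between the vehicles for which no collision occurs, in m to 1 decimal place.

Minimum gap ≈ 23.0 m

46 km/h ÷ 3.6 = 12.7778 m/s.
Leader travels v²/(2a_L) = 163.272 / 7.000 = 23.325 m before stopping.
Follower covers v·t_r = 12.7778 × 1.8 = 23.000 m while reacting, then v²/(2a_F) = 163.272 / 7.000 = 23.325 m while braking, for a total of 23.000 + 23.325 = 46.325 m.
Since a_F ≤ a_L and the follower starts braking later, the follower is never slower than the leader, so the closest approach is when both have stopped.
Minimum gap = 46.325 − 23.325 = 23.000 m.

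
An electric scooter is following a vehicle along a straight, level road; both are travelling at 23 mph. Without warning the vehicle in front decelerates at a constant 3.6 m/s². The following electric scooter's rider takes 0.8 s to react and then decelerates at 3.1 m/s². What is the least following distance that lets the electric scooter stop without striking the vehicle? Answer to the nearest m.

23 mph × 0.44704 = 10.2819 m/s.
Leader travels v²/(2a_L) = 105.717 / 7.200 = 14.683 m before stopping.
Follower covers v·t_r = 10.2819 × 0.8 = 8.226 m while reacting, then v²/(2a_F) = 105.717 / 6.200 = 17.051 m while braking, for a total of 8.226 + 17.051 = 25.277 m.
Since a_F ≤ a_L and the follower starts braking later, the follower is never slower than the leader, so the closest approach is when both have stopped.
Minimum gap = 25.277 − 14.683 = 10.594 m.

Minimum gap ≈ 11 m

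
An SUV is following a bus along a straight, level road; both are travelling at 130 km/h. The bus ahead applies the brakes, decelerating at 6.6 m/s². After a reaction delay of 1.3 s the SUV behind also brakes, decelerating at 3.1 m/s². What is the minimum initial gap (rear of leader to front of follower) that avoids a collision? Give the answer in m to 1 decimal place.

130 km/h ÷ 3.6 = 36.1111 m/s.
Leader travels v²/(2a_L) = 1304.012 / 13.200 = 98.789 m before stopping.
Follower covers v·t_r = 36.1111 × 1.3 = 46.944 m while reacting, then v²/(2a_F) = 1304.012 / 6.200 = 210.325 m while braking, for a total of 46.944 + 210.325 = 257.269 m.
Since a_F ≤ a_L and the follower starts braking later, the follower is never slower than the leader, so the closest approach is when both have stopped.
Minimum gap = 257.269 − 98.789 = 158.480 m.

Minimum gap ≈ 158.5 m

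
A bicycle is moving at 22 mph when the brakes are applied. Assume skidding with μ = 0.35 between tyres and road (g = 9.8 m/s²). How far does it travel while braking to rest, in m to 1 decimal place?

Braking distance ≈ 14.1 m

22 mph × 0.44704 = 9.8349 m/s.
a = μg = 0.35 × 9.8 = 3.430 m/s².
Braking distance = v²/(2a) = 9.8349² / (2 × 3.430) = 96.725 / 6.860 = 14.100 m.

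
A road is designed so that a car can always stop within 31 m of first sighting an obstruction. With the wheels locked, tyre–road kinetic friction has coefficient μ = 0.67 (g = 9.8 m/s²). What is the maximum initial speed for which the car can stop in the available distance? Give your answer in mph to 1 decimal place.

Maximum speed ≈ 45.1 mph

a = μg = 0.67 × 9.8 = 6.566 m/s².
v²/(2a) = d ⇒ v = √(2 × 6.566 × 31) = √407.09 = 20.1765 m/s.
20.1765 m/s ÷ 0.44704 = 45.134 mph.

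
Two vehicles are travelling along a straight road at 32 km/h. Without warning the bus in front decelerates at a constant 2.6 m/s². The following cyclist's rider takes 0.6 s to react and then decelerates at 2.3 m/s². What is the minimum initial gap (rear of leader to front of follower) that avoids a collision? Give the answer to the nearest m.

32 km/h ÷ 3.6 = 8.8889 m/s.
Leader travels v²/(2a_L) = 79.013 / 5.200 = 15.195 m before stopping.
Follower covers v·t_r = 8.8889 × 0.6 = 5.333 m while reacting, then v²/(2a_F) = 79.013 / 4.600 = 17.177 m while braking, for a total of 5.333 + 17.177 = 22.510 m.
Since a_F ≤ a_L and the follower starts braking later, the follower is never slower than the leader, so the closest approach is when both have stopped.
Minimum gap = 22.510 − 15.195 = 7.315 m.

Minimum gap ≈ 7 m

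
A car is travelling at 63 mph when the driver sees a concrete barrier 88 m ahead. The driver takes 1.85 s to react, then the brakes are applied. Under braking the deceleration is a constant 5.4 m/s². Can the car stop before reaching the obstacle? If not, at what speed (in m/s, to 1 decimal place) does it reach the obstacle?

No — it strikes the obstacle at 20.1 m/s

63 mph × 0.44704 = 28.1635 m/s.
Reaction distance = 28.1635 × 1.85 = 52.102 m.
Braking distance needed to stop: v²/(2a) = 793.183 / 10.800 = 73.443 m, so total needed = 52.102 + 73.443 = 125.545 m > 88 m — it cannot stop.
Distance remaining when braking begins: 88 − 52.102 = 35.898 m.
v² = v₀² − 2a·d = 793.183 − 2 × 5.400 × 35.898 = 405.485 m²/s².
v = √405.485 = 20.137 m/s.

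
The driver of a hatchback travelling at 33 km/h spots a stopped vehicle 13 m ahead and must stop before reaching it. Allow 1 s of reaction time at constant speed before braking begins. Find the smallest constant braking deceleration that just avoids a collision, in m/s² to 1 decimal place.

Required deceleration ≈ 11.0 m/s²

33 km/h ÷ 3.6 = 9.1667 m/s.
Distance covered during reaction = 9.1667 × 1 = 9.167 m.
Distance available for braking: 13 − 9.167 = 3.833 m.
v² = 2a·d ⇒ a = v²/(2d) = 9.1667² / (2 × 3.833) = 84.028 / 7.666 = 10.9611 m/s².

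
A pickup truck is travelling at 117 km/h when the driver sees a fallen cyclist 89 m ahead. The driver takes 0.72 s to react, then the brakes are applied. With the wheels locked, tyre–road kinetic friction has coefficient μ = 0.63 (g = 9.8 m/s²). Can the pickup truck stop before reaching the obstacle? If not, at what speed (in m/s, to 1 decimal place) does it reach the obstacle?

117 km/h ÷ 3.6 = 32.5000 m/s.
a = μg = 0.63 × 9.8 = 6.174 m/s².
Reaction distance = 32.5000 × 0.72 = 23.400 m.
Braking distance needed to stop: v²/(2a) = 1056.250 / 12.348 = 85.540 m, so total needed = 23.400 + 85.540 = 108.940 m > 89 m — it cannot stop.
Distance remaining when braking begins: 89 − 23.400 = 65.600 m.
v² = v₀² − 2a·d = 1056.250 − 2 × 6.174 × 65.600 = 246.221 m²/s².
v = √246.221 = 15.691 m/s.

No — it strikes the obstacle at 15.7 m/s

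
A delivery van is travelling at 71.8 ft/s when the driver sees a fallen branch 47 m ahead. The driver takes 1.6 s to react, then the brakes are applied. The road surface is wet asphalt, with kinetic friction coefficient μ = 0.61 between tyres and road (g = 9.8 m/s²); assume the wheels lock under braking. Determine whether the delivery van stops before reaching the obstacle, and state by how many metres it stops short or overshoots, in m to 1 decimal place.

No — it overshoots by 28.1 m

71.8 ft/s × 0.3048 = 21.8846 m/s.
a = μg = 0.61 × 9.8 = 5.978 m/s².
Reaction distance = 21.8846 × 1.6 = 35.015 m.
Braking distance = v²/(2a) = 478.936 / 11.956 = 40.058 m.
Total stopping distance = 35.015 + 40.058 = 75.073 m, vs 47 m available — it cannot stop in time and overshoots by 75.073 − 47 = 28.073 m.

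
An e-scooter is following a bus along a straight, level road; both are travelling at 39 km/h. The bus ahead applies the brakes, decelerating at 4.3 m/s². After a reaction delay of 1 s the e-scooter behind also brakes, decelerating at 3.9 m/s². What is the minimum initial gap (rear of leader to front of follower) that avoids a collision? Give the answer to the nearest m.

Minimum gap ≈ 12 m

39 km/h ÷ 3.6 = 10.8333 m/s.
Leader travels v²/(2a_L) = 117.360 / 8.600 = 13.647 m before stopping.
Follower covers v·t_r = 10.8333 × 1 = 10.833 m while reacting, then v²/(2a_F) = 117.360 / 7.800 = 15.046 m while braking, for a total of 10.833 + 15.046 = 25.879 m.
Since a_F ≤ a_L and the follower starts braking later, the follower is never slower than the leader, so the closest approach is when both have stopped.
Minimum gap = 25.879 − 13.647 = 12.232 m.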